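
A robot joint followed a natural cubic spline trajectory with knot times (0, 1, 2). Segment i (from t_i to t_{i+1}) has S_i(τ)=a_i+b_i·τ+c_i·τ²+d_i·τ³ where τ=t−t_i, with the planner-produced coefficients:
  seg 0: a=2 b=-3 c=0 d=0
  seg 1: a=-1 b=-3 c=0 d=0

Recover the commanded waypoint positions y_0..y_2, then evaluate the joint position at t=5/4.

y_0=2 y_1=-1 y_2=-4
S(5/4) = -7/4

y_0 = S_0(0) = a_0 = 2
y_1 = S_1(0) = a_1 = -1
y_2 = S_1(1) = -4
t_q=5/4 is in segment 1 (τ=1/4); S_1(τ)=-7/4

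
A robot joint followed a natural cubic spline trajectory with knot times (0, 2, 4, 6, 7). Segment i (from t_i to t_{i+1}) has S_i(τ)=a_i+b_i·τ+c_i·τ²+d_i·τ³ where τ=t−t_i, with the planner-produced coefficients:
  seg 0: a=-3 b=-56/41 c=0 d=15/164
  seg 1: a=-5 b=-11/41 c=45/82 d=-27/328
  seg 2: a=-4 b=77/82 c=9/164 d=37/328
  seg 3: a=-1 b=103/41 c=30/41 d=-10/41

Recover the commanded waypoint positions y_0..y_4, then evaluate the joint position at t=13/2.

y_0 = S_0(0) = a_0 = -3
y_1 = S_1(0) = a_1 = -5
y_2 = S_2(0) = a_2 = -4
y_3 = S_3(0) = a_3 = -1
y_4 = S_3(1) = 2
t_q=13/2 is in segment 3 (τ=1/2); S_3(τ)=67/164

y_0=-3 y_1=-5 y_2=-4 y_3=-1 y_4=2
S(13/2) = 67/164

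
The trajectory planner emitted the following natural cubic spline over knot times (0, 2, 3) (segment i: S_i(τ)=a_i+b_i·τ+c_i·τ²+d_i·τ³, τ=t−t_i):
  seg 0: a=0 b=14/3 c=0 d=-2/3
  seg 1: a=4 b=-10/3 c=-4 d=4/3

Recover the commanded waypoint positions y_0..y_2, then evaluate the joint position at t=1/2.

y_0=0 y_1=4 y_2=-2
S(1/2) = 9/4

y_0 = S_0(0) = a_0 = 0
y_1 = S_1(0) = a_1 = 4
y_2 = S_1(1) = -2
t_q=1/2 is in segment 0 (τ=1/2); S_0(τ)=9/4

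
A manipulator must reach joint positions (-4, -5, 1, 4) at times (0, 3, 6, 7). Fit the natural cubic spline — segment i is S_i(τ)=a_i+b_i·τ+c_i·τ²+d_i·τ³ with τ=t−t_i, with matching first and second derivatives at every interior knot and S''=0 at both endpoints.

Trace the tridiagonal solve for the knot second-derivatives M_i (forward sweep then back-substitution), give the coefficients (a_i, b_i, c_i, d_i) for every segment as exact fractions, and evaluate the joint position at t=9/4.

  seg 0: a=-4 b=-76/87 c=0 d=47/783
  seg 1: a=-5 b=65/87 c=47/87 d=-32/783
  seg 2: a=1 b=251/87 c=5/29 d=-5/87
S(9/4) = -9803/1856

Δ: Δ0=-1/3, Δ1=2, Δ2=3
row 1: diag=12, rhs=14; c'=1/4, d'=7/6
row 2: denom=8−3·1/4=29/4; d'=(6−3·7/6)/(29/4)=10/29
back: M2=10/29
back: M1=7/6−1/4·10/29=94/87
M: M0=0, M1=94/87, M2=10/29, M3=0
seg 0: a=-4, c=M0/2=0, d=(M1−M0)/(6·3)=47/783, b=Δ0−h0·(2M0+M1)/6=-76/87
seg 1: a=-5, c=M1/2=47/87, d=(M2−M1)/(6·3)=-32/783, b=Δ1−h1·(2M1+M2)/6=65/87
seg 2: a=1, c=M2/2=5/29, d=(M3−M2)/(6·1)=-5/87, b=Δ2−h2·(2M2+M3)/6=251/87
t_q=9/4 → seg 0, τ=9/4; S=-4+-76/87·τ+0·τ²+47/783·τ³=-9803/1856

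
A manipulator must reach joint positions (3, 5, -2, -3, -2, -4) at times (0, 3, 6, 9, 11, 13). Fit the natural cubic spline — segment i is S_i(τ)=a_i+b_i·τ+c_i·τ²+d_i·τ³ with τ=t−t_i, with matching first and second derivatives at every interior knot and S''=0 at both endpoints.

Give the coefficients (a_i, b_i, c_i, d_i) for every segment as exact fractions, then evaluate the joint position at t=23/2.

Δ: Δ0=2/3, Δ1=-7/3, Δ2=-1/3, Δ3=1/2, Δ4=-1
row 1: diag=12, rhs=-18; c'=1/4, d'=-3/2
row 2: denom=12−3·1/4=45/4; d'=(12−3·-3/2)/(45/4)=22/15
row 3: denom=10−3·4/15=46/5; d'=(5−3·22/15)/(46/5)=3/46
row 4: denom=8−2·5/23=174/23; d'=(-9−2·3/46)/(174/23)=-35/29
back: M4=-35/29
back: M3=3/46−5/23·-35/29=19/58
back: M2=22/15−4/15·19/58=40/29
back: M1=-3/2−1/4·40/29=-107/58
M: M0=0, M1=-107/58, M2=40/29, M3=19/58, M4=-35/29, M5=0
seg 0: a=3, c=M0/2=0, d=(M1−M0)/(6·3)=-107/1044, b=Δ0−h0·(2M0+M1)/6=553/348
seg 1: a=5, c=M1/2=-107/116, d=(M2−M1)/(6·3)=187/1044, b=Δ1−h1·(2M1+M2)/6=-205/174
seg 2: a=-2, c=M2/2=20/29, d=(M3−M2)/(6·3)=-61/1044, b=Δ2−h2·(2M2+M3)/6=-653/348
seg 3: a=-3, c=M3/2=19/116, d=(M4−M3)/(6·2)=-89/696, b=Δ3−h3·(2M3+M4)/6=119/174
seg 4: a=-2, c=M4/2=-35/58, d=(M5−M4)/(6·2)=35/348, b=Δ4−h4·(2M4+M5)/6=-17/87
t_q=23/2 → seg 4, τ=1/2; S=-2+-17/87·τ+-35/58·τ²+35/348·τ³=-2075/928

  seg 0: a=3 b=553/348 c=0 d=-107/1044
  seg 1: a=5 b=-205/174 c=-107/116 d=187/1044
  seg 2: a=-2 b=-653/348 c=20/29 d=-61/1044
  seg 3: a=-3 b=119/174 c=19/116 d=-89/696
  seg 4: a=-2 b=-17/87 c=-35/58 d=35/348
S(23/2) = -2075/928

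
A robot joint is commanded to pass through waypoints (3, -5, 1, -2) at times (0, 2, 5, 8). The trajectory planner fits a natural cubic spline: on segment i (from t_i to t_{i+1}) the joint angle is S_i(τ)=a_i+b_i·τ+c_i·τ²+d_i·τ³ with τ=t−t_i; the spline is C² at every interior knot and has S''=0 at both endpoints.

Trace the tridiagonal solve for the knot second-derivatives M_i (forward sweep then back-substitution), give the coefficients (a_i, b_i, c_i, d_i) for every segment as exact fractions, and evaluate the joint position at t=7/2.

  seg 0: a=3 b=-202/37 c=0 d=27/74
  seg 1: a=-5 b=-40/37 c=81/37 d=-43/111
  seg 2: a=1 b=59/37 c=-48/37 d=16/111
S(7/2) = -889/296

Δ: Δ0=-4, Δ1=2, Δ2=-1
row 1: diag=10, rhs=36; c'=3/10, d'=18/5
row 2: denom=12−3·3/10=111/10; d'=(-18−3·18/5)/(111/10)=-96/37
back: M2=-96/37
back: M1=18/5−3/10·-96/37=162/37
M: M0=0, M1=162/37, M2=-96/37, M3=0
seg 0: a=3, c=M0/2=0, d=(M1−M0)/(6·2)=27/74, b=Δ0−h0·(2M0+M1)/6=-202/37
seg 1: a=-5, c=M1/2=81/37, d=(M2−M1)/(6·3)=-43/111, b=Δ1−h1·(2M1+M2)/6=-40/37
seg 2: a=1, c=M2/2=-48/37, d=(M3−M2)/(6·3)=16/111, b=Δ2−h2·(2M2+M3)/6=59/37
t_q=7/2 → seg 1, τ=3/2; S=-5+-40/37·τ+81/37·τ²+-43/111·τ³=-889/296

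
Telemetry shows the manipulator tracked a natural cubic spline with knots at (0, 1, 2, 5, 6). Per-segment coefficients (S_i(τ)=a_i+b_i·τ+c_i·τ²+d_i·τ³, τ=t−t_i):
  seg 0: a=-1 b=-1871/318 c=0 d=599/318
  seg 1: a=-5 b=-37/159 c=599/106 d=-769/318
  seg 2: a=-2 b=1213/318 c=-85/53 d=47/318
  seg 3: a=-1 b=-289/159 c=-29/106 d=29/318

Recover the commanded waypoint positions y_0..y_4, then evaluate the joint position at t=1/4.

y_0 = S_0(0) = a_0 = -1
y_1 = S_1(0) = a_1 = -5
y_2 = S_2(0) = a_2 = -2
y_3 = S_3(0) = a_3 = -1
y_4 = S_3(1) = -3
t_q=1/4 is in segment 0 (τ=1/4); S_0(τ)=-16563/6784

y_0=-1 y_1=-5 y_2=-2 y_3=-1 y_4=-3
S(1/4) = -16563/6784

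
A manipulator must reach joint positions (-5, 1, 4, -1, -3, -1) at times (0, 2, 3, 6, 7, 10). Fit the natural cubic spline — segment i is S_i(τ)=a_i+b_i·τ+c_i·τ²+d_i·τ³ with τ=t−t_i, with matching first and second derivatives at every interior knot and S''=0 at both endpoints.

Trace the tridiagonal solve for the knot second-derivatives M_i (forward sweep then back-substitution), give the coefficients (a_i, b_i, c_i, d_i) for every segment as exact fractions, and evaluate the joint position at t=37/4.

Δ: Δ0=3, Δ1=3, Δ2=-5/3, Δ3=-2, Δ4=2/3
row 1: diag=6, rhs=0; c'=1/6, d'=0
row 2: denom=8−1·1/6=47/6; d'=(-28−1·0)/(47/6)=-168/47
row 3: denom=8−3·18/47=322/47; d'=(-2−3·-168/47)/(322/47)=205/161
row 4: denom=8−1·47/322=2529/322; d'=(16−1·205/161)/(2529/322)=4742/2529
back: M4=4742/2529
back: M3=205/161−47/322·4742/2529=2528/2529
back: M2=-168/47−18/47·2528/2529=-1112/281
back: M1=0−1/6·-1112/281=556/843
M: M0=0, M1=556/843, M2=-1112/281, M3=2528/2529, M4=4742/2529, M5=0
seg 0: a=-5, c=M0/2=0, d=(M1−M0)/(6·2)=139/2529, b=Δ0−h0·(2M0+M1)/6=7031/2529
seg 1: a=1, c=M1/2=278/843, d=(M2−M1)/(6·1)=-1946/2529, b=Δ1−h1·(2M1+M2)/6=8699/2529
seg 2: a=4, c=M2/2=-556/281, d=(M3−M2)/(6·3)=6268/22761, b=Δ2−h2·(2M2+M3)/6=4529/2529
seg 3: a=-1, c=M3/2=1264/2529, d=(M4−M3)/(6·1)=41/281, b=Δ3−h3·(2M3+M4)/6=-6691/2529
seg 4: a=-3, c=M4/2=2371/2529, d=(M5−M4)/(6·3)=-2371/22761, b=Δ4−h4·(2M4+M5)/6=-3056/2529
t_q=37/4 → seg 4, τ=9/4; S=-3+-3056/2529·τ+2371/2529·τ²+-2371/22761·τ³=-38831/17984

  seg 0: a=-5 b=7031/2529 c=0 d=139/2529
  seg 1: a=1 b=8699/2529 c=278/843 d=-1946/2529
  seg 2: a=4 b=4529/2529 c=-556/281 d=6268/22761
  seg 3: a=-1 b=-6691/2529 c=1264/2529 d=41/281
  seg 4: a=-3 b=-3056/2529 c=2371/2529 d=-2371/22761
S(37/4) = -38831/17984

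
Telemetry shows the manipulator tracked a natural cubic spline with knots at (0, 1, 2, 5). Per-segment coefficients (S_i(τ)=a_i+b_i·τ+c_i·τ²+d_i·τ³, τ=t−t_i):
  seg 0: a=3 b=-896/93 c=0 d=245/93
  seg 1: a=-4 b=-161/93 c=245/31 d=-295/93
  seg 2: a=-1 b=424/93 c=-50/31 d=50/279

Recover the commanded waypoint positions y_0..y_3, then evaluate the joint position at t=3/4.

y_0 = S_0(0) = a_0 = 3
y_1 = S_1(0) = a_1 = -4
y_2 = S_2(0) = a_2 = -1
y_3 = S_2(3) = 3
t_q=3/4 is in segment 0 (τ=3/4); S_0(τ)=-6179/1984

y_0=3 y_1=-4 y_2=-1 y_3=3
S(3/4) = -6179/1984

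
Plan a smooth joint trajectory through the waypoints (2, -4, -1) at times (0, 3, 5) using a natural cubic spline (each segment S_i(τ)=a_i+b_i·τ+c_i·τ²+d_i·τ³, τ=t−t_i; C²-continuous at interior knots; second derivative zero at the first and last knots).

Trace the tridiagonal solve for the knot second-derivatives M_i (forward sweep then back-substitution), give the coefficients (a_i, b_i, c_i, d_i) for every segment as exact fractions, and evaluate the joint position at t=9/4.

Δ: Δ0=-2, Δ1=3/2
row 1: diag=10, rhs=21; c'=1/5, d'=21/10
back: M1=21/10
M: M0=0, M1=21/10, M2=0
seg 0: a=2, c=M0/2=0, d=(M1−M0)/(6·3)=7/60, b=Δ0−h0·(2M0+M1)/6=-61/20
seg 1: a=-4, c=M1/2=21/20, d=(M2−M1)/(6·2)=-7/40, b=Δ1−h1·(2M1+M2)/6=1/10
t_q=9/4 → seg 0, τ=9/4; S=2+-61/20·τ+0·τ²+7/60·τ³=-4523/1280

  seg 0: a=2 b=-61/20 c=0 d=7/60
  seg 1: a=-4 b=1/10 c=21/20 d=-7/40
S(9/4) = -4523/1280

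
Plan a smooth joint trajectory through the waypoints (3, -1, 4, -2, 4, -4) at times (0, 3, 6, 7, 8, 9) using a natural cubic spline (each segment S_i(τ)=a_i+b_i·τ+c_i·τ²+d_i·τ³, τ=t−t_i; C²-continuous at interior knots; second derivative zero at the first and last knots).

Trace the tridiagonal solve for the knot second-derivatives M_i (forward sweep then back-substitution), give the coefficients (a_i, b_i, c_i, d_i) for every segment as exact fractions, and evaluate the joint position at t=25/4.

  seg 0: a=3 b=-4313/1257 c=0 d=293/1257
  seg 1: a=-1 b=3598/1257 c=879/419 d=-1046/1257
  seg 2: a=4 b=-8822/1257 c=-2259/419 d=8057/1257
  seg 3: a=-2 b=1795/1257 c=5798/419 d=-11647/1257
  seg 4: a=4 b=1642/1257 c=-5849/419 d=5849/1257
S(25/4) = 53863/26816

Δ: Δ0=-4/3, Δ1=5/3, Δ2=-6, Δ3=6, Δ4=-8
row 1: diag=12, rhs=18; c'=1/4, d'=3/2
row 2: denom=8−3·1/4=29/4; d'=(-46−3·3/2)/(29/4)=-202/29
row 3: denom=4−1·4/29=112/29; d'=(72−1·-202/29)/(112/29)=1145/56
row 4: denom=4−1·29/112=419/112; d'=(-84−1·1145/56)/(419/112)=-11698/419
back: M4=-11698/419
back: M3=1145/56−29/112·-11698/419=11596/419
back: M2=-202/29−4/29·11596/419=-4518/419
back: M1=3/2−1/4·-4518/419=1758/419
M: M0=0, M1=1758/419, M2=-4518/419, M3=11596/419, M4=-11698/419, M5=0
seg 0: a=3, c=M0/2=0, d=(M1−M0)/(6·3)=293/1257, b=Δ0−h0·(2M0+M1)/6=-4313/1257
seg 1: a=-1, c=M1/2=879/419, d=(M2−M1)/(6·3)=-1046/1257, b=Δ1−h1·(2M1+M2)/6=3598/1257
seg 2: a=4, c=M2/2=-2259/419, d=(M3−M2)/(6·1)=8057/1257, b=Δ2−h2·(2M2+M3)/6=-8822/1257
seg 3: a=-2, c=M3/2=5798/419, d=(M4−M3)/(6·1)=-11647/1257, b=Δ3−h3·(2M3+M4)/6=1795/1257
seg 4: a=4, c=M4/2=-5849/419, d=(M5−M4)/(6·1)=5849/1257, b=Δ4−h4·(2M4+M5)/6=1642/1257
t_q=25/4 → seg 2, τ=1/4; S=4+-8822/1257·τ+-2259/419·τ²+8057/1257·τ³=53863/26816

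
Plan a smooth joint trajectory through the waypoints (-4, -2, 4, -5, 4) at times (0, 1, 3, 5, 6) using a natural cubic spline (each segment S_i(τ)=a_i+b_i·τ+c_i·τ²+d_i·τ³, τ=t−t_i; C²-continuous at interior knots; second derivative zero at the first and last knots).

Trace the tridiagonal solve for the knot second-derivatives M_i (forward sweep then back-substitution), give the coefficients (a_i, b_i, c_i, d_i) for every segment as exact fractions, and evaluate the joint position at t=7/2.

  seg 0: a=-4 b=73/60 c=0 d=47/60
  seg 1: a=-2 b=107/30 c=47/20 d=-79/60
  seg 2: a=4 b=-17/6 c=-111/20 d=283/120
  seg 3: a=-5 b=49/15 c=43/5 d=-43/15
S(7/2) = 477/320

Δ: Δ0=2, Δ1=3, Δ2=-9/2, Δ3=9
row 1: diag=6, rhs=6; c'=1/3, d'=1
row 2: denom=8−2·1/3=22/3; d'=(-45−2·1)/(22/3)=-141/22
row 3: denom=6−2·3/11=60/11; d'=(81−2·-141/22)/(60/11)=86/5
back: M3=86/5
back: M2=-141/22−3/11·86/5=-111/10
back: M1=1−1/3·-111/10=47/10
M: M0=0, M1=47/10, M2=-111/10, M3=86/5, M4=0
seg 0: a=-4, c=M0/2=0, d=(M1−M0)/(6·1)=47/60, b=Δ0−h0·(2M0+M1)/6=73/60
seg 1: a=-2, c=M1/2=47/20, d=(M2−M1)/(6·2)=-79/60, b=Δ1−h1·(2M1+M2)/6=107/30
seg 2: a=4, c=M2/2=-111/20, d=(M3−M2)/(6·2)=283/120, b=Δ2−h2·(2M2+M3)/6=-17/6
seg 3: a=-5, c=M3/2=43/5, d=(M4−M3)/(6·1)=-43/15, b=Δ3−h3·(2M3+M4)/6=49/15
t_q=7/2 → seg 2, τ=1/2; S=4+-17/6·τ+-111/20·τ²+283/120·τ³=477/320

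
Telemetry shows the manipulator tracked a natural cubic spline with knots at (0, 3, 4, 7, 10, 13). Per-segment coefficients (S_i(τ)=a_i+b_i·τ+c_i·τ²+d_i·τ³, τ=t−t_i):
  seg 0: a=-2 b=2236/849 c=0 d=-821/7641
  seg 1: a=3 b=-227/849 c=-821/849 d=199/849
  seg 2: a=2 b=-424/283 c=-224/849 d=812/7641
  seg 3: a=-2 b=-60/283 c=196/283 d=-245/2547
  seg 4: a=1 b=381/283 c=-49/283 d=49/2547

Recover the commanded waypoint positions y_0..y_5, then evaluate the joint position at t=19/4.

y_0=-2 y_1=3 y_2=2 y_3=-2 y_4=1 y_5=4
S(19/4) = 3499/4528

y_0 = S_0(0) = a_0 = -2
y_1 = S_1(0) = a_1 = 3
y_2 = S_2(0) = a_2 = 2
y_3 = S_3(0) = a_3 = -2
y_4 = S_4(0) = a_4 = 1
y_5 = S_4(3) = 4
t_q=19/4 is in segment 2 (τ=3/4); S_2(τ)=3499/4528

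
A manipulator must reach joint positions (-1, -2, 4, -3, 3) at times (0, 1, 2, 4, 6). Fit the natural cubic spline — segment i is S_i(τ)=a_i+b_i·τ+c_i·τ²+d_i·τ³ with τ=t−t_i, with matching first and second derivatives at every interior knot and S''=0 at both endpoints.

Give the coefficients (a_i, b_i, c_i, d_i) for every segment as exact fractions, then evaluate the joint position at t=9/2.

  seg 0: a=-1 b=-565/168 c=0 d=397/168
  seg 1: a=-2 b=313/84 c=397/56 d=-809/168
  seg 2: a=4 b=83/24 c=-103/14 d=1303/672
  seg 3: a=-3 b=-227/84 c=479/112 d=-479/672
S(9/2) = -863/256

Δ: Δ0=-1, Δ1=6, Δ2=-7/2, Δ3=3
row 1: diag=4, rhs=42; c'=1/4, d'=21/2
row 2: denom=6−1·1/4=23/4; d'=(-57−1·21/2)/(23/4)=-270/23
row 3: denom=8−2·8/23=168/23; d'=(39−2·-270/23)/(168/23)=479/56
back: M3=479/56
back: M2=-270/23−8/23·479/56=-103/7
back: M1=21/2−1/4·-103/7=397/28
M: M0=0, M1=397/28, M2=-103/7, M3=479/56, M4=0
seg 0: a=-1, c=M0/2=0, d=(M1−M0)/(6·1)=397/168, b=Δ0−h0·(2M0+M1)/6=-565/168
seg 1: a=-2, c=M1/2=397/56, d=(M2−M1)/(6·1)=-809/168, b=Δ1−h1·(2M1+M2)/6=313/84
seg 2: a=4, c=M2/2=-103/14, d=(M3−M2)/(6·2)=1303/672, b=Δ2−h2·(2M2+M3)/6=83/24
seg 3: a=-3, c=M3/2=479/112, d=(M4−M3)/(6·2)=-479/672, b=Δ3−h3·(2M3+M4)/6=-227/84
t_q=9/2 → seg 3, τ=1/2; S=-3+-227/84·τ+479/112·τ²+-479/672·τ³=-863/256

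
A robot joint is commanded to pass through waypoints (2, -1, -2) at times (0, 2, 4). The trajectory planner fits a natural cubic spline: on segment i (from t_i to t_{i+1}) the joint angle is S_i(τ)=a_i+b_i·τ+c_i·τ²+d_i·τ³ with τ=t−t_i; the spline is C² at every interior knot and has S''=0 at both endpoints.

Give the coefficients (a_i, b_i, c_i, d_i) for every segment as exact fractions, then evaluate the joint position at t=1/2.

  seg 0: a=2 b=-7/4 c=0 d=1/16
  seg 1: a=-1 b=-1 c=3/8 d=-1/16
S(1/2) = 145/128

Δ: Δ0=-3/2, Δ1=-1/2
row 1: diag=8, rhs=6; c'=1/4, d'=3/4
back: M1=3/4
M: M0=0, M1=3/4, M2=0
seg 0: a=2, c=M0/2=0, d=(M1−M0)/(6·2)=1/16, b=Δ0−h0·(2M0+M1)/6=-7/4
seg 1: a=-1, c=M1/2=3/8, d=(M2−M1)/(6·2)=-1/16, b=Δ1−h1·(2M1+M2)/6=-1
t_q=1/2 → seg 0, τ=1/2; S=2+-7/4·τ+0·τ²+1/16·τ³=145/128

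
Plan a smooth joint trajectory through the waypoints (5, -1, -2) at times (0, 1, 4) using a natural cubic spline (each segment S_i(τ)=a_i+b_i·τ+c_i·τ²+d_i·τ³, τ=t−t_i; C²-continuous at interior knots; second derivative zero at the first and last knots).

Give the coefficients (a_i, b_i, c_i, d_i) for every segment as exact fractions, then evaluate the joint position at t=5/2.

Δ: Δ0=-6, Δ1=-1/3
row 1: diag=8, rhs=34; c'=3/8, d'=17/4
back: M1=17/4
M: M0=0, M1=17/4, M2=0
seg 0: a=5, c=M0/2=0, d=(M1−M0)/(6·1)=17/24, b=Δ0−h0·(2M0+M1)/6=-161/24
seg 1: a=-1, c=M1/2=17/8, d=(M2−M1)/(6·3)=-17/72, b=Δ1−h1·(2M1+M2)/6=-55/12
t_q=5/2 → seg 1, τ=3/2; S=-1+-55/12·τ+17/8·τ²+-17/72·τ³=-249/64

  seg 0: a=5 b=-161/24 c=0 d=17/24
  seg 1: a=-1 b=-55/12 c=17/8 d=-17/72
S(5/2) = -249/64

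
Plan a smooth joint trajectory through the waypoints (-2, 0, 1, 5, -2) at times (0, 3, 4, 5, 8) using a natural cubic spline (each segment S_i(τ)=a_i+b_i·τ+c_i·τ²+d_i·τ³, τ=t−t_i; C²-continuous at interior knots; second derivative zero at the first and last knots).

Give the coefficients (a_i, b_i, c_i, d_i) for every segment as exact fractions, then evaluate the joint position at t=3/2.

  seg 0: a=-2 b=11/12 c=0 d=-1/36
  seg 1: a=0 b=1/6 c=-1/4 d=13/12
  seg 2: a=1 b=35/12 c=3 d=-23/12
  seg 3: a=5 b=19/6 c=-11/4 d=11/36
S(3/2) = -23/32

Δ: Δ0=2/3, Δ1=1, Δ2=4, Δ3=-7/3
row 1: diag=8, rhs=2; c'=1/8, d'=1/4
row 2: denom=4−1·1/8=31/8; d'=(18−1·1/4)/(31/8)=142/31
row 3: denom=8−1·8/31=240/31; d'=(-38−1·142/31)/(240/31)=-11/2
back: M3=-11/2
back: M2=142/31−8/31·-11/2=6
back: M1=1/4−1/8·6=-1/2
M: M0=0, M1=-1/2, M2=6, M3=-11/2, M4=0
seg 0: a=-2, c=M0/2=0, d=(M1−M0)/(6·3)=-1/36, b=Δ0−h0·(2M0+M1)/6=11/12
seg 1: a=0, c=M1/2=-1/4, d=(M2−M1)/(6·1)=13/12, b=Δ1−h1·(2M1+M2)/6=1/6
seg 2: a=1, c=M2/2=3, d=(M3−M2)/(6·1)=-23/12, b=Δ2−h2·(2M2+M3)/6=35/12
seg 3: a=5, c=M3/2=-11/4, d=(M4−M3)/(6·3)=11/36, b=Δ3−h3·(2M3+M4)/6=19/6
t_q=3/2 → seg 0, τ=3/2; S=-2+11/12·τ+0·τ²+-1/36·τ³=-23/32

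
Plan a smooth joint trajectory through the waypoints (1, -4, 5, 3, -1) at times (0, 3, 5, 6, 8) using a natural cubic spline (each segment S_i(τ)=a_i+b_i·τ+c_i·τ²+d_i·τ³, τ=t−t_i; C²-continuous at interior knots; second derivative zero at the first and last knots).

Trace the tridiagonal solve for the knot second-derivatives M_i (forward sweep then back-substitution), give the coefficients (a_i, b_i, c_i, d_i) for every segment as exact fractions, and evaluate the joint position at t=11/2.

Δ: Δ0=-5/3, Δ1=9/2, Δ2=-2, Δ3=-2
row 1: diag=10, rhs=37; c'=1/5, d'=37/10
row 2: denom=6−2·1/5=28/5; d'=(-39−2·37/10)/(28/5)=-58/7
row 3: denom=6−1·5/28=163/28; d'=(0−1·-58/7)/(163/28)=232/163
back: M3=232/163
back: M2=-58/7−5/28·232/163=-1392/163
back: M1=37/10−1/5·-1392/163=1763/326
M: M0=0, M1=1763/326, M2=-1392/163, M3=232/163, M4=0
seg 0: a=1, c=M0/2=0, d=(M1−M0)/(6·3)=1763/5868, b=Δ0−h0·(2M0+M1)/6=-8549/1956
seg 1: a=-4, c=M1/2=1763/652, d=(M2−M1)/(6·2)=-4547/3912, b=Δ1−h1·(2M1+M2)/6=3659/978
seg 2: a=5, c=M2/2=-696/163, d=(M3−M2)/(6·1)=812/489, b=Δ2−h2·(2M2+M3)/6=298/489
seg 3: a=3, c=M3/2=116/163, d=(M4−M3)/(6·2)=-58/489, b=Δ3−h3·(2M3+M4)/6=-1442/489
t_q=11/2 → seg 2, τ=1/2; S=5+298/489·τ+-696/163·τ²+812/489·τ³=1449/326

  seg 0: a=1 b=-8549/1956 c=0 d=1763/5868
  seg 1: a=-4 b=3659/978 c=1763/652 d=-4547/3912
  seg 2: a=5 b=298/489 c=-696/163 d=812/489
  seg 3: a=3 b=-1442/489 c=116/163 d=-58/489
S(11/2) = 1449/326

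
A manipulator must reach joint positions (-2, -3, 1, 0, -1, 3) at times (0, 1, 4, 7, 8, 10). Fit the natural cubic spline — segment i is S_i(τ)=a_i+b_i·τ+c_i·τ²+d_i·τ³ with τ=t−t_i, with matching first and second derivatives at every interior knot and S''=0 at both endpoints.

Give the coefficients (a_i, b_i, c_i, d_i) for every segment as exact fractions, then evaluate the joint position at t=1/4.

  seg 0: a=-2 b=-1673/1219 c=0 d=454/1219
  seg 1: a=-3 b=-311/1219 c=1362/1219 d=-6449/32913
  seg 2: a=1 b=1412/1219 c=-2363/3657 d=1634/32913
  seg 3: a=0 b=-1680/1219 c=-243/1219 d=704/1219
  seg 4: a=-1 b=-54/1219 c=1869/1219 d=-623/2438
S(1/4) = -91173/39008

Δ: Δ0=-1, Δ1=4/3, Δ2=-1/3, Δ3=-1, Δ4=2
row 1: diag=8, rhs=14; c'=3/8, d'=7/4
row 2: denom=12−3·3/8=87/8; d'=(-10−3·7/4)/(87/8)=-122/87
row 3: denom=8−3·8/29=208/29; d'=(-4−3·-122/87)/(208/29)=3/104
row 4: denom=6−1·29/208=1219/208; d'=(18−1·3/104)/(1219/208)=3738/1219
back: M4=3738/1219
back: M3=3/104−29/208·3738/1219=-486/1219
back: M2=-122/87−8/29·-486/1219=-4726/3657
back: M1=7/4−3/8·-4726/3657=2724/1219
M: M0=0, M1=2724/1219, M2=-4726/3657, M3=-486/1219, M4=3738/1219, M5=0
seg 0: a=-2, c=M0/2=0, d=(M1−M0)/(6·1)=454/1219, b=Δ0−h0·(2M0+M1)/6=-1673/1219
seg 1: a=-3, c=M1/2=1362/1219, d=(M2−M1)/(6·3)=-6449/32913, b=Δ1−h1·(2M1+M2)/6=-311/1219
seg 2: a=1, c=M2/2=-2363/3657, d=(M3−M2)/(6·3)=1634/32913, b=Δ2−h2·(2M2+M3)/6=1412/1219
seg 3: a=0, c=M3/2=-243/1219, d=(M4−M3)/(6·1)=704/1219, b=Δ3−h3·(2M3+M4)/6=-1680/1219
seg 4: a=-1, c=M4/2=1869/1219, d=(M5−M4)/(6·2)=-623/2438, b=Δ4−h4·(2M4+M5)/6=-54/1219
t_q=1/4 → seg 0, τ=1/4; S=-2+-1673/1219·τ+0·τ²+454/1219·τ³=-91173/39008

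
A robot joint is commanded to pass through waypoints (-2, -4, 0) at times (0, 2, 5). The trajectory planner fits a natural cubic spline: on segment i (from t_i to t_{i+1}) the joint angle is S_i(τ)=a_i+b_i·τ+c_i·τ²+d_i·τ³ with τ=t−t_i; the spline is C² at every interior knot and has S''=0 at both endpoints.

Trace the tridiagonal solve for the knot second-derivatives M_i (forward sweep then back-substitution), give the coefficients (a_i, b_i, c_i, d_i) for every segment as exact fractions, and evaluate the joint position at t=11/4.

  seg 0: a=-2 b=-22/15 c=0 d=7/60
  seg 1: a=-4 b=-1/15 c=7/10 d=-7/90
S(11/4) = -2361/640

Δ: Δ0=-1, Δ1=4/3
row 1: diag=10, rhs=14; c'=3/10, d'=7/5
back: M1=7/5
M: M0=0, M1=7/5, M2=0
seg 0: a=-2, c=M0/2=0, d=(M1−M0)/(6·2)=7/60, b=Δ0−h0·(2M0+M1)/6=-22/15
seg 1: a=-4, c=M1/2=7/10, d=(M2−M1)/(6·3)=-7/90, b=Δ1−h1·(2M1+M2)/6=-1/15
t_q=11/4 → seg 1, τ=3/4; S=-4+-1/15·τ+7/10·τ²+-7/90·τ³=-2361/640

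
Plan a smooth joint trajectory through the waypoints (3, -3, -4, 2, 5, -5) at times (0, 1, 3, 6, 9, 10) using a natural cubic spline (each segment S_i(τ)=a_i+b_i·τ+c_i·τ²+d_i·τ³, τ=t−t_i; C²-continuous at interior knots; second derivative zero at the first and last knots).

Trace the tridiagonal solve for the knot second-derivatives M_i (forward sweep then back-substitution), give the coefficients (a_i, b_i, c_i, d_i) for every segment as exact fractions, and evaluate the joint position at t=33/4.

  seg 0: a=3 b=-1281/185 c=0 d=171/185
  seg 1: a=-3 b=-768/185 c=513/185 d=-701/1480
  seg 2: a=-4 b=93/74 c=-51/740 d=19/180
  seg 3: a=2 b=2733/740 c=163/185 d=-3949/6660
  seg 4: a=5 b=-2601/370 c=-3297/740 d=1099/740
S(33/4) = 379651/47360

Δ: Δ0=-6, Δ1=-1/2, Δ2=2, Δ3=1, Δ4=-10
row 1: diag=6, rhs=33; c'=1/3, d'=11/2
row 2: denom=10−2·1/3=28/3; d'=(15−2·11/2)/(28/3)=3/7
row 3: denom=12−3·9/28=309/28; d'=(-6−3·3/7)/(309/28)=-68/103
row 4: denom=8−3·28/103=740/103; d'=(-66−3·-68/103)/(740/103)=-3297/370
back: M4=-3297/370
back: M3=-68/103−28/103·-3297/370=326/185
back: M2=3/7−9/28·326/185=-51/370
back: M1=11/2−1/3·-51/370=1026/185
M: M0=0, M1=1026/185, M2=-51/370, M3=326/185, M4=-3297/370, M5=0
seg 0: a=3, c=M0/2=0, d=(M1−M0)/(6·1)=171/185, b=Δ0−h0·(2M0+M1)/6=-1281/185
seg 1: a=-3, c=M1/2=513/185, d=(M2−M1)/(6·2)=-701/1480, b=Δ1−h1·(2M1+M2)/6=-768/185
seg 2: a=-4, c=M2/2=-51/740, d=(M3−M2)/(6·3)=19/180, b=Δ2−h2·(2M2+M3)/6=93/74
seg 3: a=2, c=M3/2=163/185, d=(M4−M3)/(6·3)=-3949/6660, b=Δ3−h3·(2M3+M4)/6=2733/740
seg 4: a=5, c=M4/2=-3297/740, d=(M5−M4)/(6·1)=1099/740, b=Δ4−h4·(2M4+M5)/6=-2601/370
t_q=33/4 → seg 3, τ=9/4; S=2+2733/740·τ+163/185·τ²+-3949/6660·τ³=379651/47360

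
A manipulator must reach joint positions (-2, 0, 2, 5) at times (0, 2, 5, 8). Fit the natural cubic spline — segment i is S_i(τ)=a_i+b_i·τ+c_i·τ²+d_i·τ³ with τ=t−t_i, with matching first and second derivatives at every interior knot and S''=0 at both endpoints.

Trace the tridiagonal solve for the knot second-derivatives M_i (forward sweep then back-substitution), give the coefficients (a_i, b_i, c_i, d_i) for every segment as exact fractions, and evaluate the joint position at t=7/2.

Δ: Δ0=1, Δ1=2/3, Δ2=1
row 1: diag=10, rhs=-2; c'=3/10, d'=-1/5
row 2: denom=12−3·3/10=111/10; d'=(2−3·-1/5)/(111/10)=26/111
back: M2=26/111
back: M1=-1/5−3/10·26/111=-10/37
M: M0=0, M1=-10/37, M2=26/111, M3=0
seg 0: a=-2, c=M0/2=0, d=(M1−M0)/(6·2)=-5/222, b=Δ0−h0·(2M0+M1)/6=121/111
seg 1: a=0, c=M1/2=-5/37, d=(M2−M1)/(6·3)=28/999, b=Δ1−h1·(2M1+M2)/6=91/111
seg 2: a=2, c=M2/2=13/111, d=(M3−M2)/(6·3)=-13/999, b=Δ2−h2·(2M2+M3)/6=85/111
t_q=7/2 → seg 1, τ=3/2; S=0+91/111·τ+-5/37·τ²+28/999·τ³=151/148

  seg 0: a=-2 b=121/111 c=0 d=-5/222
  seg 1: a=0 b=91/111 c=-5/37 d=28/999
  seg 2: a=2 b=85/111 c=13/111 d=-13/999
S(7/2) = 151/148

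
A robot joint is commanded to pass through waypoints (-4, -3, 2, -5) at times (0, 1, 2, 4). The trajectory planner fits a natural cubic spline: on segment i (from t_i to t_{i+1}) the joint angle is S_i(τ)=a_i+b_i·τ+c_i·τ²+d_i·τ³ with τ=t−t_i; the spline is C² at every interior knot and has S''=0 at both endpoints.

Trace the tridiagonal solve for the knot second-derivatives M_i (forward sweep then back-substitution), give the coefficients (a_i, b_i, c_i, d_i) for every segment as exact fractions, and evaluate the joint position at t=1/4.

Δ: Δ0=1, Δ1=5, Δ2=-7/2
row 1: diag=4, rhs=24; c'=1/4, d'=6
row 2: denom=6−1·1/4=23/4; d'=(-51−1·6)/(23/4)=-228/23
back: M2=-228/23
back: M1=6−1/4·-228/23=195/23
M: M0=0, M1=195/23, M2=-228/23, M3=0
seg 0: a=-4, c=M0/2=0, d=(M1−M0)/(6·1)=65/46, b=Δ0−h0·(2M0+M1)/6=-19/46
seg 1: a=-3, c=M1/2=195/46, d=(M2−M1)/(6·1)=-141/46, b=Δ1−h1·(2M1+M2)/6=88/23
seg 2: a=2, c=M2/2=-114/23, d=(M3−M2)/(6·2)=19/23, b=Δ2−h2·(2M2+M3)/6=143/46
t_q=1/4 → seg 0, τ=1/4; S=-4+-19/46·τ+0·τ²+65/46·τ³=-12015/2944

  seg 0: a=-4 b=-19/46 c=0 d=65/46
  seg 1: a=-3 b=88/23 c=195/46 d=-141/46
  seg 2: a=2 b=143/46 c=-114/23 d=19/23
S(1/4) = -12015/2944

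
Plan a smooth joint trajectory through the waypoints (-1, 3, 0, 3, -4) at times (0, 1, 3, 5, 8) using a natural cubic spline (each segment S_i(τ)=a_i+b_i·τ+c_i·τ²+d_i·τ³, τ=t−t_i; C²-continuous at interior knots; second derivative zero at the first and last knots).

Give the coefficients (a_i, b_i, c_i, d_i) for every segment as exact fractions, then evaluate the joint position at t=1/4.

  seg 0: a=-1 b=809/156 c=0 d=-185/156
  seg 1: a=3 b=127/78 c=-185/52 d=311/312
  seg 2: a=0 b=-25/39 c=63/26 d=-211/312
  seg 3: a=3 b=73/78 c=-85/52 d=85/468
S(1/4) = 925/3328

Δ: Δ0=4, Δ1=-3/2, Δ2=3/2, Δ3=-7/3
row 1: diag=6, rhs=-33; c'=1/3, d'=-11/2
row 2: denom=8−2·1/3=22/3; d'=(18−2·-11/2)/(22/3)=87/22
row 3: denom=10−2·3/11=104/11; d'=(-23−2·87/22)/(104/11)=-85/26
back: M3=-85/26
back: M2=87/22−3/11·-85/26=63/13
back: M1=-11/2−1/3·63/13=-185/26
M: M0=0, M1=-185/26, M2=63/13, M3=-85/26, M4=0
seg 0: a=-1, c=M0/2=0, d=(M1−M0)/(6·1)=-185/156, b=Δ0−h0·(2M0+M1)/6=809/156
seg 1: a=3, c=M1/2=-185/52, d=(M2−M1)/(6·2)=311/312, b=Δ1−h1·(2M1+M2)/6=127/78
seg 2: a=0, c=M2/2=63/26, d=(M3−M2)/(6·2)=-211/312, b=Δ2−h2·(2M2+M3)/6=-25/39
seg 3: a=3, c=M3/2=-85/52, d=(M4−M3)/(6·3)=85/468, b=Δ3−h3·(2M3+M4)/6=73/78
t_q=1/4 → seg 0, τ=1/4; S=-1+809/156·τ+0·τ²+-185/156·τ³=925/3328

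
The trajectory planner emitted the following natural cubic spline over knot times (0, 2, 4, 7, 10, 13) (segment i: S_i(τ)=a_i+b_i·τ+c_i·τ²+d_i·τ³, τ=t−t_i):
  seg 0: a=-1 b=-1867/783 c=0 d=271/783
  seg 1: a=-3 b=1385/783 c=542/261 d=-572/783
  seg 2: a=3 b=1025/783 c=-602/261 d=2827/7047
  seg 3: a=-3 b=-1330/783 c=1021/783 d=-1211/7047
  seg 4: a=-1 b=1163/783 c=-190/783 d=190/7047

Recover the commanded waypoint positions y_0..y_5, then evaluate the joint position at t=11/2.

y_0 = S_0(0) = a_0 = -1
y_1 = S_1(0) = a_1 = -3
y_2 = S_2(0) = a_2 = 3
y_3 = S_3(0) = a_3 = -3
y_4 = S_4(0) = a_4 = -1
y_5 = S_4(3) = 2
t_q=11/2 is in segment 2 (τ=3/2); S_2(τ)=785/696

y_0=-1 y_1=-3 y_2=3 y_3=-3 y_4=-1 y_5=2
S(11/2) = 785/696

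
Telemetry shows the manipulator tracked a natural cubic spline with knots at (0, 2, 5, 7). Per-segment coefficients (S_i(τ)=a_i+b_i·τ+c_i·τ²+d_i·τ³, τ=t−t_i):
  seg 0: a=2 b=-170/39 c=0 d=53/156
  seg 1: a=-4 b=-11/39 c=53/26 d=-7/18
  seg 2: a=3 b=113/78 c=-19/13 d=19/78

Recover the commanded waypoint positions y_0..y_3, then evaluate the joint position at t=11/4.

y_0=2 y_1=-4 y_2=3 y_3=2
S(11/4) = -5373/1664

y_0 = S_0(0) = a_0 = 2
y_1 = S_1(0) = a_1 = -4
y_2 = S_2(0) = a_2 = 3
y_3 = S_2(2) = 2
t_q=11/4 is in segment 1 (τ=3/4); S_1(τ)=-5373/1664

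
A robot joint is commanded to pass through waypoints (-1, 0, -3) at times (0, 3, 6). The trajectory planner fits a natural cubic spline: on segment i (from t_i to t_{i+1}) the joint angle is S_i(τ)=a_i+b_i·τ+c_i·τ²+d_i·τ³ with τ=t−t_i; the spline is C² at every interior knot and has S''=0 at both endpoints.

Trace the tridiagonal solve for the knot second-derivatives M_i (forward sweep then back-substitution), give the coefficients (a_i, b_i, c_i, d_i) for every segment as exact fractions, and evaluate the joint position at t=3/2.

  seg 0: a=-1 b=2/3 c=0 d=-1/27
  seg 1: a=0 b=-1/3 c=-1/3 d=1/27
S(3/2) = -1/8

Δ: Δ0=1/3, Δ1=-1
row 1: diag=12, rhs=-8; c'=1/4, d'=-2/3
back: M1=-2/3
M: M0=0, M1=-2/3, M2=0
seg 0: a=-1, c=M0/2=0, d=(M1−M0)/(6·3)=-1/27, b=Δ0−h0·(2M0+M1)/6=2/3
seg 1: a=0, c=M1/2=-1/3, d=(M2−M1)/(6·3)=1/27, b=Δ1−h1·(2M1+M2)/6=-1/3
t_q=3/2 → seg 0, τ=3/2; S=-1+2/3·τ+0·τ²+-1/27·τ³=-1/8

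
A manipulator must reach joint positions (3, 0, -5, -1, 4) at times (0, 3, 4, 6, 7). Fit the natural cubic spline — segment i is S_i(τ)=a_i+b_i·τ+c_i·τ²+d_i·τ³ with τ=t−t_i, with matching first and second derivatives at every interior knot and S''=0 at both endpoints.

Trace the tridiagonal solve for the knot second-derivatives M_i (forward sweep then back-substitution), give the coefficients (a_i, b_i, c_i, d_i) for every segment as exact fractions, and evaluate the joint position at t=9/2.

  seg 0: a=3 b=121/125 c=0 d=-82/375
  seg 1: a=0 b=-617/125 c=-246/125 d=238/125
  seg 2: a=-5 b=-79/25 c=468/125 d=-291/500
  seg 3: a=-1 b=604/125 c=63/250 d=-21/250
S(9/2) = -22867/4000

Δ: Δ0=-1, Δ1=-5, Δ2=2, Δ3=5
row 1: diag=8, rhs=-24; c'=1/8, d'=-3
row 2: denom=6−1·1/8=47/8; d'=(42−1·-3)/(47/8)=360/47
row 3: denom=6−2·16/47=250/47; d'=(18−2·360/47)/(250/47)=63/125
back: M3=63/125
back: M2=360/47−16/47·63/125=936/125
back: M1=-3−1/8·936/125=-492/125
M: M0=0, M1=-492/125, M2=936/125, M3=63/125, M4=0
seg 0: a=3, c=M0/2=0, d=(M1−M0)/(6·3)=-82/375, b=Δ0−h0·(2M0+M1)/6=121/125
seg 1: a=0, c=M1/2=-246/125, d=(M2−M1)/(6·1)=238/125, b=Δ1−h1·(2M1+M2)/6=-617/125
seg 2: a=-5, c=M2/2=468/125, d=(M3−M2)/(6·2)=-291/500, b=Δ2−h2·(2M2+M3)/6=-79/25
seg 3: a=-1, c=M3/2=63/250, d=(M4−M3)/(6·1)=-21/250, b=Δ3−h3·(2M3+M4)/6=604/125
t_q=9/2 → seg 2, τ=1/2; S=-5+-79/25·τ+468/125·τ²+-291/500·τ³=-22867/4000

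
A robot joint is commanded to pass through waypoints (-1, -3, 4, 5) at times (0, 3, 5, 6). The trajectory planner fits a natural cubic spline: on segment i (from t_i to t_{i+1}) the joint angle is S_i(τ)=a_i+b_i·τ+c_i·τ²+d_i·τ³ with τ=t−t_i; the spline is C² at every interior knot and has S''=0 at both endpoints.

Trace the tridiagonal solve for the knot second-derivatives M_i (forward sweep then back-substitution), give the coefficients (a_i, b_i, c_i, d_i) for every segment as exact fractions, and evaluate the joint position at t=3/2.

  seg 0: a=-1 b=-191/84 c=0 d=5/28
  seg 1: a=-3 b=107/42 c=45/28 d=-95/168
  seg 2: a=4 b=46/21 c=-25/14 d=25/42
S(3/2) = -853/224

Δ: Δ0=-2/3, Δ1=7/2, Δ2=1
row 1: diag=10, rhs=25; c'=1/5, d'=5/2
row 2: denom=6−2·1/5=28/5; d'=(-15−2·5/2)/(28/5)=-25/7
back: M2=-25/7
back: M1=5/2−1/5·-25/7=45/14
M: M0=0, M1=45/14, M2=-25/7, M3=0
seg 0: a=-1, c=M0/2=0, d=(M1−M0)/(6·3)=5/28, b=Δ0−h0·(2M0+M1)/6=-191/84
seg 1: a=-3, c=M1/2=45/28, d=(M2−M1)/(6·2)=-95/168, b=Δ1−h1·(2M1+M2)/6=107/42
seg 2: a=4, c=M2/2=-25/14, d=(M3−M2)/(6·1)=25/42, b=Δ2−h2·(2M2+M3)/6=46/21
t_q=3/2 → seg 0, τ=3/2; S=-1+-191/84·τ+0·τ²+5/28·τ³=-853/224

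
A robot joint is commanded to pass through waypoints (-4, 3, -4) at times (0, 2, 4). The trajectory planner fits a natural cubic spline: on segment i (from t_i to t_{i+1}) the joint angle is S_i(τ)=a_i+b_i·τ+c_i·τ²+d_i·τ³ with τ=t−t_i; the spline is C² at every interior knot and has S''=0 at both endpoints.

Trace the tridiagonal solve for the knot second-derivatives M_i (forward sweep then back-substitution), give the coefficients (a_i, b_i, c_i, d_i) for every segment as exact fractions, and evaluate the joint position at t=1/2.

  seg 0: a=-4 b=21/4 c=0 d=-7/16
  seg 1: a=3 b=0 c=-21/8 d=7/16
S(1/2) = -183/128

Δ: Δ0=7/2, Δ1=-7/2
row 1: diag=8, rhs=-42; c'=1/4, d'=-21/4
back: M1=-21/4
M: M0=0, M1=-21/4, M2=0
seg 0: a=-4, c=M0/2=0, d=(M1−M0)/(6·2)=-7/16, b=Δ0−h0·(2M0+M1)/6=21/4
seg 1: a=3, c=M1/2=-21/8, d=(M2−M1)/(6·2)=7/16, b=Δ1−h1·(2M1+M2)/6=0
t_q=1/2 → seg 0, τ=1/2; S=-4+21/4·τ+0·τ²+-7/16·τ³=-183/128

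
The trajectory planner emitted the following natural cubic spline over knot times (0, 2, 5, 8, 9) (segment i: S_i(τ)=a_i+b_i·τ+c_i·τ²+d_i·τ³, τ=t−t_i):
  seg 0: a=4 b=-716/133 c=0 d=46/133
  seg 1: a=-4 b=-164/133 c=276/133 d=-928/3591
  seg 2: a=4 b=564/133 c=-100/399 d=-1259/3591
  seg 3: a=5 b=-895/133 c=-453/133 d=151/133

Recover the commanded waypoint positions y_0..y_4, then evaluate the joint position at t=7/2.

y_0=4 y_1=-4 y_2=4 y_3=5 y_4=-4
S(7/2) = -39/19

y_0 = S_0(0) = a_0 = 4
y_1 = S_1(0) = a_1 = -4
y_2 = S_2(0) = a_2 = 4
y_3 = S_3(0) = a_3 = 5
y_4 = S_3(1) = -4
t_q=7/2 is in segment 1 (τ=3/2); S_1(τ)=-39/19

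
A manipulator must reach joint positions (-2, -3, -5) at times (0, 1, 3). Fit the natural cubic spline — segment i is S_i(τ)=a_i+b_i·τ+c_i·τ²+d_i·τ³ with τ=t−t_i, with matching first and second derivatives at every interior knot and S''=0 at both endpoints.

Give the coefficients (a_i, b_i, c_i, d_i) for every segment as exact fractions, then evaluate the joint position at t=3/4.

Δ: Δ0=-1, Δ1=-1
row 1: diag=6, rhs=0; c'=1/3, d'=0
back: M1=0
M: M0=0, M1=0, M2=0
seg 0: a=-2, c=M0/2=0, d=(M1−M0)/(6·1)=0, b=Δ0−h0·(2M0+M1)/6=-1
seg 1: a=-3, c=M1/2=0, d=(M2−M1)/(6·2)=0, b=Δ1−h1·(2M1+M2)/6=-1
t_q=3/4 → seg 0, τ=3/4; S=-2+-1·τ+0·τ²+0·τ³=-11/4

  seg 0: a=-2 b=-1 c=0 d=0
  seg 1: a=-3 b=-1 c=0 d=0
S(3/4) = -11/4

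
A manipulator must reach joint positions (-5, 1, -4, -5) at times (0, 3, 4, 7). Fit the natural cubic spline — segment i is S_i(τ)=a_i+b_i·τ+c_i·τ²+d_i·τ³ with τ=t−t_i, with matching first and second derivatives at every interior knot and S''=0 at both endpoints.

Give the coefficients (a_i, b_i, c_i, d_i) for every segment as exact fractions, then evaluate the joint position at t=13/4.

Δ: Δ0=2, Δ1=-5, Δ2=-1/3
row 1: diag=8, rhs=-42; c'=1/8, d'=-21/4
row 2: denom=8−1·1/8=63/8; d'=(28−1·-21/4)/(63/8)=38/9
back: M2=38/9
back: M1=-21/4−1/8·38/9=-52/9
M: M0=0, M1=-52/9, M2=38/9, M3=0
seg 0: a=-5, c=M0/2=0, d=(M1−M0)/(6·3)=-26/81, b=Δ0−h0·(2M0+M1)/6=44/9
seg 1: a=1, c=M1/2=-26/9, d=(M2−M1)/(6·1)=5/3, b=Δ1−h1·(2M1+M2)/6=-34/9
seg 2: a=-4, c=M2/2=19/9, d=(M3−M2)/(6·3)=-19/81, b=Δ2−h2·(2M2+M3)/6=-41/9
t_q=13/4 → seg 1, τ=1/4; S=1+-34/9·τ+-26/9·τ²+5/3·τ³=-19/192

  seg 0: a=-5 b=44/9 c=0 d=-26/81
  seg 1: a=1 b=-34/9 c=-26/9 d=5/3
  seg 2: a=-4 b=-41/9 c=19/9 d=-19/81
S(13/4) = -19/192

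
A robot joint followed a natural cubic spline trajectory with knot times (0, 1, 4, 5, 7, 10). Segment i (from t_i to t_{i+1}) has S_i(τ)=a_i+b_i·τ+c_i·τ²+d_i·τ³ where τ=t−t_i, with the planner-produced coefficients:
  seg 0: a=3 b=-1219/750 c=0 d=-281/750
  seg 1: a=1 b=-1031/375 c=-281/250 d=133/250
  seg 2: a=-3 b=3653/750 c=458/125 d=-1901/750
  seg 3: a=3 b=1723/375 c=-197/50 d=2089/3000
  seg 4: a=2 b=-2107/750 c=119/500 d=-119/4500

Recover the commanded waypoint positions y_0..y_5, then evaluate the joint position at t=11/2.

y_0=3 y_1=1 y_2=-3 y_3=3 y_4=2 y_5=-5
S(11/2) = 7039/1600

y_0 = S_0(0) = a_0 = 3
y_1 = S_1(0) = a_1 = 1
y_2 = S_2(0) = a_2 = -3
y_3 = S_3(0) = a_3 = 3
y_4 = S_4(0) = a_4 = 2
y_5 = S_4(3) = -5
t_q=11/2 is in segment 3 (τ=1/2); S_3(τ)=7039/1600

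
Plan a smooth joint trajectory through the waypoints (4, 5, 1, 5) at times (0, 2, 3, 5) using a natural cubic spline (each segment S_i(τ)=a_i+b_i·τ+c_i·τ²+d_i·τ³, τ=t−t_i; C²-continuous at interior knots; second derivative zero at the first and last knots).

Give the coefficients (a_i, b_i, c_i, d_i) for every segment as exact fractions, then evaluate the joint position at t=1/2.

Δ: Δ0=1/2, Δ1=-4, Δ2=2
row 1: diag=6, rhs=-27; c'=1/6, d'=-9/2
row 2: denom=6−1·1/6=35/6; d'=(36−1·-9/2)/(35/6)=243/35
back: M2=243/35
back: M1=-9/2−1/6·243/35=-198/35
M: M0=0, M1=-198/35, M2=243/35, M3=0
seg 0: a=4, c=M0/2=0, d=(M1−M0)/(6·2)=-33/70, b=Δ0−h0·(2M0+M1)/6=167/70
seg 1: a=5, c=M1/2=-99/35, d=(M2−M1)/(6·1)=21/10, b=Δ1−h1·(2M1+M2)/6=-229/70
seg 2: a=1, c=M2/2=243/70, d=(M3−M2)/(6·2)=-81/140, b=Δ2−h2·(2M2+M3)/6=-92/35
t_q=1/2 → seg 0, τ=1/2; S=4+167/70·τ+0·τ²+-33/70·τ³=575/112

  seg 0: a=4 b=167/70 c=0 d=-33/70
  seg 1: a=5 b=-229/70 c=-99/35 d=21/10
  seg 2: a=1 b=-92/35 c=243/70 d=-81/140
S(1/2) = 575/112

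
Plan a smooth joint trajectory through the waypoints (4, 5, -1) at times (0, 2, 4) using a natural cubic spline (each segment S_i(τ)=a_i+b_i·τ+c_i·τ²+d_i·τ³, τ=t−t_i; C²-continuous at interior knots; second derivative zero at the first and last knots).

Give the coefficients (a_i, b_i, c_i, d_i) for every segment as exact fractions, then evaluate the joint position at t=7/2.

Δ: Δ0=1/2, Δ1=-3
row 1: diag=8, rhs=-21; c'=1/4, d'=-21/8
back: M1=-21/8
M: M0=0, M1=-21/8, M2=0
seg 0: a=4, c=M0/2=0, d=(M1−M0)/(6·2)=-7/32, b=Δ0−h0·(2M0+M1)/6=11/8
seg 1: a=5, c=M1/2=-21/16, d=(M2−M1)/(6·2)=7/32, b=Δ1−h1·(2M1+M2)/6=-5/4
t_q=7/2 → seg 1, τ=3/2; S=5+-5/4·τ+-21/16·τ²+7/32·τ³=233/256

  seg 0: a=4 b=11/8 c=0 d=-7/32
  seg 1: a=5 b=-5/4 c=-21/16 d=7/32
S(7/2) = 233/256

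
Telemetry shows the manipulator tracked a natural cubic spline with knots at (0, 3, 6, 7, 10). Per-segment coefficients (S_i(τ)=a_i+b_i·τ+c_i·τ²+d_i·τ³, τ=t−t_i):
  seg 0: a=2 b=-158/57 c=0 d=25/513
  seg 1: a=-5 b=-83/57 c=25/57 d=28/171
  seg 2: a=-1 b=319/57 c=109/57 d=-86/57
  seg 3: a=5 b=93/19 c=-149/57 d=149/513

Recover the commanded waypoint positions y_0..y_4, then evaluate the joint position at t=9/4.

y_0=2 y_1=-5 y_2=-1 y_3=5 y_4=4
S(9/4) = -4477/1216

y_0 = S_0(0) = a_0 = 2
y_1 = S_1(0) = a_1 = -5
y_2 = S_2(0) = a_2 = -1
y_3 = S_3(0) = a_3 = 5
y_4 = S_3(3) = 4
t_q=9/4 is in segment 0 (τ=9/4); S_0(τ)=-4477/1216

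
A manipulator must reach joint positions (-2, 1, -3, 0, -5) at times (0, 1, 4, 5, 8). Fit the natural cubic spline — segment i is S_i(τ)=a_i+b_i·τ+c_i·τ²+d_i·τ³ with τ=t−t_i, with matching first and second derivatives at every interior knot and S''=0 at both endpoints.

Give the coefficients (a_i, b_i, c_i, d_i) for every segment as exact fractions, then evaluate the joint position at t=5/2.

  seg 0: a=-2 b=1687/432 c=0 d=-391/432
  seg 1: a=1 b=257/216 c=-391/144 d=2429/3888
  seg 2: a=-3 b=763/432 c=157/54 d=-241/144
  seg 3: a=0 b=553/216 c=-913/432 d=913/3888
S(5/2) = -467/384

Δ: Δ0=3, Δ1=-4/3, Δ2=3, Δ3=-5/3
row 1: diag=8, rhs=-26; c'=3/8, d'=-13/4
row 2: denom=8−3·3/8=55/8; d'=(26−3·-13/4)/(55/8)=26/5
row 3: denom=8−1·8/55=432/55; d'=(-28−1·26/5)/(432/55)=-913/216
back: M3=-913/216
back: M2=26/5−8/55·-913/216=157/27
back: M1=-13/4−3/8·157/27=-391/72
M: M0=0, M1=-391/72, M2=157/27, M3=-913/216, M4=0
seg 0: a=-2, c=M0/2=0, d=(M1−M0)/(6·1)=-391/432, b=Δ0−h0·(2M0+M1)/6=1687/432
seg 1: a=1, c=M1/2=-391/144, d=(M2−M1)/(6·3)=2429/3888, b=Δ1−h1·(2M1+M2)/6=257/216
seg 2: a=-3, c=M2/2=157/54, d=(M3−M2)/(6·1)=-241/144, b=Δ2−h2·(2M2+M3)/6=763/432
seg 3: a=0, c=M3/2=-913/432, d=(M4−M3)/(6·3)=913/3888, b=Δ3−h3·(2M3+M4)/6=553/216
t_q=5/2 → seg 1, τ=3/2; S=1+257/216·τ+-391/144·τ²+2429/3888·τ³=-467/384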